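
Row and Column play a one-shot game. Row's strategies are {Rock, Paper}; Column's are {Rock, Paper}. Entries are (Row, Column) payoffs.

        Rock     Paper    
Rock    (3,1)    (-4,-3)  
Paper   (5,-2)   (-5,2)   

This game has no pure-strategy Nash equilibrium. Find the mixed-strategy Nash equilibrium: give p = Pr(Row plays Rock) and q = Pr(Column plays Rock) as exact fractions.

p = 1/2, q = 1/3

In a mixed NE each player is indifferent between their pure strategies, so the opponent's mix sets the indifference.
Column indifferent between Rock and Paper: p·1 + (1−p)·(-2) = p·(-3) + (1−p)·2 ⟹ (-2) + 3p = 2 + (-5)p ⟹ p = 1/2.
Row indifferent between Rock and Paper: q·3 + (1−q)·(-4) = q·5 + (1−q)·(-5) ⟹ (-4) + 7q = (-5) + 10q ⟹ q = 1/3.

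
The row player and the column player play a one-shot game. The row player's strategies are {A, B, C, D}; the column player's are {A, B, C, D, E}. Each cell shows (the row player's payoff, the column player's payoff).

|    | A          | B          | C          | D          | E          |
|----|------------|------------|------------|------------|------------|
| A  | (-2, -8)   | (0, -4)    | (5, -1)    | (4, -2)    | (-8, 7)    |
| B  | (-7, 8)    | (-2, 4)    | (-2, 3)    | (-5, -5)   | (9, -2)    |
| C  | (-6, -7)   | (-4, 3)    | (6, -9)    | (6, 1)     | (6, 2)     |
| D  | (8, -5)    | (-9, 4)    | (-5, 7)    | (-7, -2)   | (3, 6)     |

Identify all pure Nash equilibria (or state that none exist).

None

A profile is a Nash equilibrium when each player is best-responding to the other.
The row player's best responses — vs A: D (payoff 8); vs B: A (payoff 0); vs C: C (payoff 6); vs D: C (payoff 6); vs E: B (payoff 9).
The column player's best responses — vs A: E (payoff 7); vs B: A (payoff 8); vs C: B (payoff 3); vs D: C (payoff 7).
No cell has both players best-responding. For instance, the row player's best reply to A is D, but against D the column player prefers C over A.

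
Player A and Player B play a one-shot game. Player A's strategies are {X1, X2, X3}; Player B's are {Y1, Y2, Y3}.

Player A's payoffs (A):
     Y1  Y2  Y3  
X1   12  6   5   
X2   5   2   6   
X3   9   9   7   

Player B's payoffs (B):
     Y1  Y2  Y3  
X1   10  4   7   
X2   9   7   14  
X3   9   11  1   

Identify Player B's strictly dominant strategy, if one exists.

A strategy is strictly dominant if it gives Player B a strictly higher payoff than every other strategy, against every choice by the opponent.
Y1 is not dominant: against X2, Y3 gives 14 > 9.
Y2 is not dominant: against X1, Y1 gives 10 > 4.
Y3 is not dominant: against X1, Y1 gives 10 > 7.
No single strategy is best against every opponent action.

No strictly dominant strategy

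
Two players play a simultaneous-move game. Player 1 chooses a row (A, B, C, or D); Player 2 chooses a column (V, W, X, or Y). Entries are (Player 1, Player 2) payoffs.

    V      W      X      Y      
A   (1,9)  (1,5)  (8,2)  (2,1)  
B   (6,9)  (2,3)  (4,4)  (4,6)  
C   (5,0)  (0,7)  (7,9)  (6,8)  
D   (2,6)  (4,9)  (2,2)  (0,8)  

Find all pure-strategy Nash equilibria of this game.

A profile is a Nash equilibrium when each player is best-responding to the other.
Player 1's best responses — vs V: B (payoff 6); vs W: D (payoff 4); vs X: A (payoff 8); vs Y: C (payoff 6).
Player 2's best responses — vs A: V (payoff 9); vs B: V (payoff 9); vs C: X (payoff 9); vs D: W (payoff 9).
Mutual best responses occur at (B, V) and (D, W); at each, neither player gains by switching.

(B, V) and (D, W)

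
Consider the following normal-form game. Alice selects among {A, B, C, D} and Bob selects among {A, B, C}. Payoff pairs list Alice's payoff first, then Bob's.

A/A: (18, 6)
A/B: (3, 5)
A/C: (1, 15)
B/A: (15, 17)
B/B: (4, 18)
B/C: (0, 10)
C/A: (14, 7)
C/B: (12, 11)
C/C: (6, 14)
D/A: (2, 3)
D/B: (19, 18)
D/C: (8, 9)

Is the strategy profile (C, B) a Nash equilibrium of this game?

Holding Bob at B: Alice gets 12 from C but could get 19 by switching to D. Alice has a profitable deviation.

No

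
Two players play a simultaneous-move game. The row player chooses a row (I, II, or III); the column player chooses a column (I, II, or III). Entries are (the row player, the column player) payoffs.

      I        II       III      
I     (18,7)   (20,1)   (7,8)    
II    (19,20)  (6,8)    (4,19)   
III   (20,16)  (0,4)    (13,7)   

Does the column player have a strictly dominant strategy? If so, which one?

Check whether one of the column player's strategies beats all alternatives regardless of what the opponent does.
I is not dominant: against I, III gives 8 > 7.
II is not dominant: against I, I gives 7 > 1.
III is not dominant: against II, I gives 20 > 19.
No single strategy is best against every opponent action.

No strictly dominant strategy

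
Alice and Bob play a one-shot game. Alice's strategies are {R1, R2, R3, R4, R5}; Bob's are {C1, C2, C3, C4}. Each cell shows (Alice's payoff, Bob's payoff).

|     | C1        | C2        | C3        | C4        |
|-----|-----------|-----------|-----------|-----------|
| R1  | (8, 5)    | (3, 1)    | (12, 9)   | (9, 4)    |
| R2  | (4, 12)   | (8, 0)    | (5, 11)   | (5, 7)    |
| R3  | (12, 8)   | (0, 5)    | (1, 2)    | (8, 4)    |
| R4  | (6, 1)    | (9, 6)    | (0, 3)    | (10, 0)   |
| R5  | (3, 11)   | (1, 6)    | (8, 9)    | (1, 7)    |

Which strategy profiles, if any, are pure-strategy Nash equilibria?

Check mutual best responses: a cell is a NE iff neither player can gain by unilaterally deviating.
Alice's best responses — vs C1: R3 (payoff 12); vs C2: R4 (payoff 9); vs C3: R1 (payoff 12); vs C4: R4 (payoff 10).
Bob's best responses — vs R1: C3 (payoff 9); vs R2: C1 (payoff 12); vs R3: C1 (payoff 8); vs R4: C2 (payoff 6); vs R5: C1 (payoff 11).
Mutual best responses occur at (R1, C3), (R3, C1), and (R4, C2); at each, neither player gains by switching.

(R1, C3), (R3, C1), and (R4, C2)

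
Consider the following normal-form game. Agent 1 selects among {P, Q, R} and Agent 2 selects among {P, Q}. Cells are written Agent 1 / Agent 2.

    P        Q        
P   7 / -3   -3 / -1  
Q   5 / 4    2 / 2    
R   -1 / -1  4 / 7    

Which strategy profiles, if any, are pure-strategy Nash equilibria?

(R, Q)

A profile is a Nash equilibrium when each player is best-responding to the other.
Agent 1's best responses — vs P: P (payoff 7); vs Q: R (payoff 4).
Agent 2's best responses — vs P: Q (payoff -1); vs Q: P (payoff 4); vs R: Q (payoff 7).
The only mutual best response is (R, Q); neither player gains by switching there.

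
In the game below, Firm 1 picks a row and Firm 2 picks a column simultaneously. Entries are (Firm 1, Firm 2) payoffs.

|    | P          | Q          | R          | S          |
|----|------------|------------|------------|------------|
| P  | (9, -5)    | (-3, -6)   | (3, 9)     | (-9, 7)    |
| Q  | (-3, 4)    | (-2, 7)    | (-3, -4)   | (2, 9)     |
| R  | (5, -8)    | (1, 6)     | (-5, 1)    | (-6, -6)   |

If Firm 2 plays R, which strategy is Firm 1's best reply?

With Firm 2 fixed at R, Firm 1's payoffs are: P → 3, Q → -3, R → -5.
The maximum is 3, achieved by P.

P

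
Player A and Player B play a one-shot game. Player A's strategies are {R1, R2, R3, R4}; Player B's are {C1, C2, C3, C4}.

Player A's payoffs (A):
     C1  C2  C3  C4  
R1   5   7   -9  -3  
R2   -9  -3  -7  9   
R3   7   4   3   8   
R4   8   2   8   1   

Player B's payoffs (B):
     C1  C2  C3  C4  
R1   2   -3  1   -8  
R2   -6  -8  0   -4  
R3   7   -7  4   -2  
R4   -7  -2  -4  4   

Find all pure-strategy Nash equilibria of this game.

None

Find each player's best response to every opponent strategy; NE are the intersections.
Player A's best responses — vs C1: R4 (payoff 8); vs C2: R1 (payoff 7); vs C3: R4 (payoff 8); vs C4: R2 (payoff 9).
Player B's best responses — vs R1: C1 (payoff 2); vs R2: C3 (payoff 0); vs R3: C1 (payoff 7); vs R4: C4 (payoff 4).
No cell has both players best-responding. For instance, Player A's best reply to C1 is R4, but against R4 Player B prefers C4 over C1.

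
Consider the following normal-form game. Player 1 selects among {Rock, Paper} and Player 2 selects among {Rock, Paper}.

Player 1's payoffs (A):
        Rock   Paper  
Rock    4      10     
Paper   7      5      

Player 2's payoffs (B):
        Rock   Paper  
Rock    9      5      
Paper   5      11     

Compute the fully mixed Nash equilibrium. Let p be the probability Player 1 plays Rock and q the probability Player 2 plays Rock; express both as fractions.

p = 3/5, q = 5/8

In a mixed NE each player is indifferent between their pure strategies, so the opponent's mix sets the indifference.
Player 2 indifferent between Rock and Paper: p·9 + (1−p)·5 = p·5 + (1−p)·11 ⟹ 5 + 4p = 11 + (-6)p ⟹ p = 3/5.
Player 1 indifferent between Rock and Paper: q·4 + (1−q)·10 = q·7 + (1−q)·5 ⟹ 10 + (-6)q = 5 + 2q ⟹ q = 5/8.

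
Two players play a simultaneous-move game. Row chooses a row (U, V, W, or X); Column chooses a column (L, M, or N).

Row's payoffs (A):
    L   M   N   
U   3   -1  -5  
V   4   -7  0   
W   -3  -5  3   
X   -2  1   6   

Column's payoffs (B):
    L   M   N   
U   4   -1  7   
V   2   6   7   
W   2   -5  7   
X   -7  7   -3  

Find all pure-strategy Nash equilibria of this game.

(X, M)

Check mutual best responses: a cell is a NE iff neither player can gain by unilaterally deviating.
Row's best responses — vs L: V (payoff 4); vs M: X (payoff 1); vs N: X (payoff 6).
Column's best responses — vs U: N (payoff 7); vs V: N (payoff 7); vs W: N (payoff 7); vs X: M (payoff 7).
The only mutual best response is (X, M); neither player gains by switching there.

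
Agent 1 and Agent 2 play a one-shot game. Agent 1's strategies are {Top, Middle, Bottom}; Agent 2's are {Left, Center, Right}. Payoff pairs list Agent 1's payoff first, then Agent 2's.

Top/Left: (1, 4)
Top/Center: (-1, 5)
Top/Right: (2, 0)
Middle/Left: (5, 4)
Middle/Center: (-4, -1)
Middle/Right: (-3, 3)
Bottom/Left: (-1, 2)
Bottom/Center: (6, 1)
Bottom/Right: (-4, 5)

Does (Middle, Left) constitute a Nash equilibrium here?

Holding Agent 2 at Left: Agent 1 gets 5 from Middle, versus 1 from Top, -1 from Bottom. No profitable deviation for Agent 1.
Holding Agent 1 at Middle: Agent 2 gets 4 from Left, versus -1 from Center, 3 from Right. No profitable deviation for Agent 2 either.

Yes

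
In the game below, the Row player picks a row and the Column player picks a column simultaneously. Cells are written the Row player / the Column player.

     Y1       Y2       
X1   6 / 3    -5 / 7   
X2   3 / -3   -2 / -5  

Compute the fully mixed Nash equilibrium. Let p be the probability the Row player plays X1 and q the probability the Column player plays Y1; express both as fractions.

In a mixed NE each player is indifferent between their pure strategies, so the opponent's mix sets the indifference.
The Column player indifferent between Y1 and Y2: p·3 + (1−p)·(-3) = p·7 + (1−p)·(-5) ⟹ (-3) + 6p = (-5) + 12p ⟹ p = 1/3.
The Row player indifferent between X1 and X2: q·6 + (1−q)·(-5) = q·3 + (1−q)·(-2) ⟹ (-5) + 11q = (-2) + 5q ⟹ q = 1/2.

p = 1/3, q = 1/2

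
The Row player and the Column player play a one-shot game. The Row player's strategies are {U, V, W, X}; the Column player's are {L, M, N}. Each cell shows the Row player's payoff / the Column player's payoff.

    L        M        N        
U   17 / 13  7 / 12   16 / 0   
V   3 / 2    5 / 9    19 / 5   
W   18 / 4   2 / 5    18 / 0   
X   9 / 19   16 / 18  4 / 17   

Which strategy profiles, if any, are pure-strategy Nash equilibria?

No pure-strategy Nash equilibrium

Check mutual best responses: a cell is a NE iff neither player can gain by unilaterally deviating.
The Row player's best responses — vs L: W (payoff 18); vs M: X (payoff 16); vs N: V (payoff 19).
The Column player's best responses — vs U: L (payoff 13); vs V: M (payoff 9); vs W: M (payoff 5); vs X: L (payoff 19).
No cell has both players best-responding. For instance, the Row player's best reply to N is V, but against V the Column player prefers M over N.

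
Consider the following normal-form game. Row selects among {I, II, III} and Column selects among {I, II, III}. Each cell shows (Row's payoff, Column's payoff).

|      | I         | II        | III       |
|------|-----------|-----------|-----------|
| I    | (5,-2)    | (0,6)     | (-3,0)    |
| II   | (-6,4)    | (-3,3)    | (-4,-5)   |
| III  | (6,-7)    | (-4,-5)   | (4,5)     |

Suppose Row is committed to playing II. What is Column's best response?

I

With Row fixed at II, Column's payoffs are: I → 4, II → 3, III → -5.
The maximum is 4, achieved by I.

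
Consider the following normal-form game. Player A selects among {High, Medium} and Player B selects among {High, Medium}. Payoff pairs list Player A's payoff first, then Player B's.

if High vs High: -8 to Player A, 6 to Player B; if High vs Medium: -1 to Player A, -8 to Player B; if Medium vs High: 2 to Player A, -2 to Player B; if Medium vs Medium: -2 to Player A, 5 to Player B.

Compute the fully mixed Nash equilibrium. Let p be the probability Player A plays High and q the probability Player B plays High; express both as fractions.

p = 1/3, q = 1/11

Each player's mixing probability is pinned down by making the *other* player indifferent.
Player B indifferent between High and Medium: p·6 + (1−p)·(-2) = p·(-8) + (1−p)·5 ⟹ (-2) + 8p = 5 + (-13)p ⟹ p = 1/3.
Player A indifferent between High and Medium: q·(-8) + (1−q)·(-1) = q·2 + (1−q)·(-2) ⟹ (-1) + (-7)q = (-2) + 4q ⟹ q = 1/11.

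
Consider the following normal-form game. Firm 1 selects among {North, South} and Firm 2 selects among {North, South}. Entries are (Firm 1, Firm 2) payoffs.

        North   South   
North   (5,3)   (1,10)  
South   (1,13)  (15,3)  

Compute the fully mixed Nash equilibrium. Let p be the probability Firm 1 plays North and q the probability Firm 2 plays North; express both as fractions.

Each player's mixing probability is pinned down by making the *other* player indifferent.
Firm 2 indifferent between North and South: p·3 + (1−p)·13 = p·10 + (1−p)·3 ⟹ 13 + (-10)p = 3 + 7p ⟹ p = 10/17.
Firm 1 indifferent between North and South: q·5 + (1−q)·1 = q·1 + (1−q)·15 ⟹ 1 + 4q = 15 + (-14)q ⟹ q = 7/9.

p = 10/17, q = 7/9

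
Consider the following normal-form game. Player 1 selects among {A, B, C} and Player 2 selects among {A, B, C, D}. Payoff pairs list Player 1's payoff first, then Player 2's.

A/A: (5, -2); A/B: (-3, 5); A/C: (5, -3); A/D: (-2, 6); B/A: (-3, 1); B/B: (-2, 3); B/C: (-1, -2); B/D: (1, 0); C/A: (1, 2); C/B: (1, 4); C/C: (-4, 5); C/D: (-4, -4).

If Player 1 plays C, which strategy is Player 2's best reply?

C

With Player 1 fixed at C, Player 2's payoffs are: A → 2, B → 4, C → 5, D → -4.
The maximum is 5, achieved by C.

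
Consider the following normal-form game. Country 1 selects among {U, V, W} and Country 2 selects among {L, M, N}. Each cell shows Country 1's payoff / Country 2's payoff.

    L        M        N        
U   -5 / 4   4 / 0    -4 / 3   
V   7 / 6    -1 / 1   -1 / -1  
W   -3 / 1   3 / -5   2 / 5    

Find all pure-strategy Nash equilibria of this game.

Check mutual best responses: a cell is a NE iff neither player can gain by unilaterally deviating.
Country 1's best responses — vs L: V (payoff 7); vs M: U (payoff 4); vs N: W (payoff 2).
Country 2's best responses — vs U: L (payoff 4); vs V: L (payoff 6); vs W: N (payoff 5).
Mutual best responses occur at (V, L) and (W, N); at each, neither player gains by switching.

(V, L) and (W, N)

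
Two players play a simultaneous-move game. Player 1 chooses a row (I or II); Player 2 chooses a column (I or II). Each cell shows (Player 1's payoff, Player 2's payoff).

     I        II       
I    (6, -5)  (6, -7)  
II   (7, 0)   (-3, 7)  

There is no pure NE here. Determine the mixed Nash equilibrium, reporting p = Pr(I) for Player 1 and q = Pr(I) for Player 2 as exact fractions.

In a mixed NE each player is indifferent between their pure strategies, so the opponent's mix sets the indifference.
Player 2 indifferent between I and II: p·(-5) + (1−p)·0 = p·(-7) + (1−p)·7 ⟹ 0 + (-5)p = 7 + (-14)p ⟹ p = 7/9.
Player 1 indifferent between I and II: q·6 + (1−q)·6 = q·7 + (1−q)·(-3) ⟹ 6 + 0q = (-3) + 10q ⟹ q = 9/10.

p = 7/9, q = 9/10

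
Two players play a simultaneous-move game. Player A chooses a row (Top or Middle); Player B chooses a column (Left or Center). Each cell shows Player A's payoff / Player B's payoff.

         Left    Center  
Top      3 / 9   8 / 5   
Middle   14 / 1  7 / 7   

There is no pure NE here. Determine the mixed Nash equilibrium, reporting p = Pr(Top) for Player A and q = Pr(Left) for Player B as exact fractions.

In a mixed NE each player is indifferent between their pure strategies, so the opponent's mix sets the indifference.
Player B indifferent between Left and Center: p·9 + (1−p)·1 = p·5 + (1−p)·7 ⟹ 1 + 8p = 7 + (-2)p ⟹ p = 3/5.
Player A indifferent between Top and Middle: q·3 + (1−q)·8 = q·14 + (1−q)·7 ⟹ 8 + (-5)q = 7 + 7q ⟹ q = 1/12.

p = 3/5, q = 1/12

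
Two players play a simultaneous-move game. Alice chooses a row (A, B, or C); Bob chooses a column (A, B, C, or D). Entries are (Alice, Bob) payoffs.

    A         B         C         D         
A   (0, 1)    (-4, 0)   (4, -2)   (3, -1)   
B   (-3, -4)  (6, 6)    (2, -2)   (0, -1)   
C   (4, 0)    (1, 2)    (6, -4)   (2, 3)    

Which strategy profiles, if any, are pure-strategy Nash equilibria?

(B, B)

Check mutual best responses: a cell is a NE iff neither player can gain by unilaterally deviating.
Alice's best responses — vs A: C (payoff 4); vs B: B (payoff 6); vs C: C (payoff 6); vs D: A (payoff 3).
Bob's best responses — vs A: A (payoff 1); vs B: B (payoff 6); vs C: D (payoff 3).
The only mutual best response is (B, B); neither player gains by switching there.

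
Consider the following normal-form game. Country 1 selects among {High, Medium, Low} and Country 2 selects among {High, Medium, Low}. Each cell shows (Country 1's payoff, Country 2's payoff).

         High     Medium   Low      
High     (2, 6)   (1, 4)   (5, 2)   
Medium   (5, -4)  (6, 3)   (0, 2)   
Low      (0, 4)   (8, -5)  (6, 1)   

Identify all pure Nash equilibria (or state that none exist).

Check mutual best responses: a cell is a NE iff neither player can gain by unilaterally deviating.
Country 1's best responses — vs High: Medium (payoff 5); vs Medium: Low (payoff 8); vs Low: Low (payoff 6).
Country 2's best responses — vs High: High (payoff 6); vs Medium: Medium (payoff 3); vs Low: High (payoff 4).
No cell has both players best-responding. For instance, Country 1's best reply to Medium is Low, but against Low Country 2 prefers High over Medium.

No pure-strategy Nash equilibrium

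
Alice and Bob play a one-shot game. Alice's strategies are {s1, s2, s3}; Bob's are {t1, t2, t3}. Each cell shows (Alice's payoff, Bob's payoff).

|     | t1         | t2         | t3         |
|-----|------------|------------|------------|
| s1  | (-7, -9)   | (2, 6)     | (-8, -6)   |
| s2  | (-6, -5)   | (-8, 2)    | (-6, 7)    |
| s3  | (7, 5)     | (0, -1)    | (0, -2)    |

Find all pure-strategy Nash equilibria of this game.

(s1, t2) and (s3, t1)

A profile is a Nash equilibrium when each player is best-responding to the other.
Alice's best responses — vs t1: s3 (payoff 7); vs t2: s1 (payoff 2); vs t3: s3 (payoff 0).
Bob's best responses — vs s1: t2 (payoff 6); vs s2: t3 (payoff 7); vs s3: t1 (payoff 5).
Mutual best responses occur at (s1, t2) and (s3, t1); at each, neither player gains by switching.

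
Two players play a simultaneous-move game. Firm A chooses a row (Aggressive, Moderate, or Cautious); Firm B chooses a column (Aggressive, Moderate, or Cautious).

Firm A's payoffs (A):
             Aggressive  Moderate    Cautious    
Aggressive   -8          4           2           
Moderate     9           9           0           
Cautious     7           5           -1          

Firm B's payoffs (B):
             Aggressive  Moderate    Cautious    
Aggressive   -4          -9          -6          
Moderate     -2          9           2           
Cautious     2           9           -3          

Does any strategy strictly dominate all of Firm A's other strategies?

None

Check whether one of Firm A's strategies beats all alternatives regardless of what the opponent does.
Aggressive is not dominant: against Aggressive, Moderate gives 9 > -8.
Moderate is not dominant: against Cautious, Aggressive gives 2 > 0.
Cautious is not dominant: against Aggressive, Moderate gives 9 > 7.
No single strategy is best against every opponent action.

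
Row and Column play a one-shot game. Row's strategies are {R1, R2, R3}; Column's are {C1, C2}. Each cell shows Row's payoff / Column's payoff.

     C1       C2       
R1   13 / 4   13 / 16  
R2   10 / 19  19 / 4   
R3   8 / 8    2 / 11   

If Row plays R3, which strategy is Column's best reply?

With Row fixed at R3, Column's payoffs are: C1 → 8, C2 → 11.
The maximum is 11, achieved by C2.

C2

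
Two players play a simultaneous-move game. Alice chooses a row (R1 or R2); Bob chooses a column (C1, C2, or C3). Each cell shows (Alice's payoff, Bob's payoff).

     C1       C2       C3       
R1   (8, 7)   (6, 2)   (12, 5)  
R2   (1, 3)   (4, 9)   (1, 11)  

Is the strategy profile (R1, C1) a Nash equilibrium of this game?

Yes

Holding Bob at C1: Alice gets 8 from R1, versus 1 from R2. No profitable deviation for Alice.
Holding Alice at R1: Bob gets 7 from C1, versus 2 from C2, 5 from C3. No profitable deviation for Bob either.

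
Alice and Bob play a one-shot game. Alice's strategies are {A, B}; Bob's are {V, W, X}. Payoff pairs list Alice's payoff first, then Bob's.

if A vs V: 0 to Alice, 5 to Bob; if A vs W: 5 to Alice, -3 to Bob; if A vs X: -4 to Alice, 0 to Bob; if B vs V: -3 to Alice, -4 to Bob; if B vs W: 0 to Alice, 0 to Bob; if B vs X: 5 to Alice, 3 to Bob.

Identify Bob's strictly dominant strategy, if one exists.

None

Check whether one of Bob's strategies beats all alternatives regardless of what the opponent does.
V is not dominant: against B, W gives 0 > -4.
W is not dominant: against A, V gives 5 > -3.
X is not dominant: against A, V gives 5 > 0.
No single strategy is best against every opponent action.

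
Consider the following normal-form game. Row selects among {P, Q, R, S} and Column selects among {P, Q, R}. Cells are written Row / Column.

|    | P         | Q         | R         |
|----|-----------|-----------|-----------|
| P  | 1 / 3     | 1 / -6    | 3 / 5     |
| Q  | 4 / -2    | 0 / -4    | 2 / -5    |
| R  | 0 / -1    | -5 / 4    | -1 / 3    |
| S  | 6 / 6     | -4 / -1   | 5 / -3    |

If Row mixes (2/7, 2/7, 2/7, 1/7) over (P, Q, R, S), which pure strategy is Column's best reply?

P

Compute Column's expected payoff from each pure strategy against the given mix.
P: (2/7)·3 + (2/7)·(-2) + (2/7)·(-1) + (1/7)·6 = 6/7
Q: (2/7)·(-6) + (2/7)·(-4) + (2/7)·4 + (1/7)·(-1) = -13/7
R: (2/7)·5 + (2/7)·(-5) + (2/7)·3 + (1/7)·(-3) = 3/7
Highest expected payoff is 6/7, from P.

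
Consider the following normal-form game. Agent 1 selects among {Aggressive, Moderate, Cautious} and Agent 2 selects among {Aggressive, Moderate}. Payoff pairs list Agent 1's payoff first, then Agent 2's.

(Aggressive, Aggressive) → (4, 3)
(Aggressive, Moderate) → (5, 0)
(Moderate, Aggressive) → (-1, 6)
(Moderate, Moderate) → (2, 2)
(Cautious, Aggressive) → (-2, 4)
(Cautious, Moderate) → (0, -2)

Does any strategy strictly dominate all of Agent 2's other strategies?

Check whether one of Agent 2's strategies beats all alternatives regardless of what the opponent does.
Aggressive strictly dominates: vs Aggressive: 3 > 0; vs Moderate: 6 > 2; vs Cautious: 4 > -2.

Aggressive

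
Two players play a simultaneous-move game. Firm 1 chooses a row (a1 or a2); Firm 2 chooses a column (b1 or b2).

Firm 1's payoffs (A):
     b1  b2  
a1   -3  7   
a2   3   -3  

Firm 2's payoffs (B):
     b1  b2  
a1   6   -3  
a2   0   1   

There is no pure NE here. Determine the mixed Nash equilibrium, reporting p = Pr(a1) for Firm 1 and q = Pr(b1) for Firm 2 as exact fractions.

In a mixed NE each player is indifferent between their pure strategies, so the opponent's mix sets the indifference.
Firm 2 indifferent between b1 and b2: p·6 + (1−p)·0 = p·(-3) + (1−p)·1 ⟹ 0 + 6p = 1 + (-4)p ⟹ p = 1/10.
Firm 1 indifferent between a1 and a2: q·(-3) + (1−q)·7 = q·3 + (1−q)·(-3) ⟹ 7 + (-10)q = (-3) + 6q ⟹ q = 5/8.

p = 1/10, q = 5/8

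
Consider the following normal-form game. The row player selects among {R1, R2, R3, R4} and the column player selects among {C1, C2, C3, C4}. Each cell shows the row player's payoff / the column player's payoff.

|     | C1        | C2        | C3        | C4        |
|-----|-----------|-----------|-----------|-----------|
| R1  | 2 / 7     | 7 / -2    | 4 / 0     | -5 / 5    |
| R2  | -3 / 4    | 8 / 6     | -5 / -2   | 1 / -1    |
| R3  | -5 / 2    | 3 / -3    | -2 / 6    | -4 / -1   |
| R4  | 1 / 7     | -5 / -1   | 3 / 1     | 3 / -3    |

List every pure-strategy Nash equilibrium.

(R1, C1) and (R2, C2)

A profile is a Nash equilibrium when each player is best-responding to the other.
The row player's best responses — vs C1: R1 (payoff 2); vs C2: R2 (payoff 8); vs C3: R1 (payoff 4); vs C4: R4 (payoff 3).
The column player's best responses — vs R1: C1 (payoff 7); vs R2: C2 (payoff 6); vs R3: C3 (payoff 6); vs R4: C1 (payoff 7).
Mutual best responses occur at (R1, C1) and (R2, C2); at each, neither player gains by switching.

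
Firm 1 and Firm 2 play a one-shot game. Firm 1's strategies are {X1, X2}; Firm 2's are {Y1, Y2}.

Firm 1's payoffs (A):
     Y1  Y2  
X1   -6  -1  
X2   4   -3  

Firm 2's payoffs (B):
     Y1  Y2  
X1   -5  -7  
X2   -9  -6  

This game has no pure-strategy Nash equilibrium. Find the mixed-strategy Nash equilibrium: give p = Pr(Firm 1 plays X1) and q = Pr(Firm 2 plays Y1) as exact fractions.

Each player's mixing probability is pinned down by making the *other* player indifferent.
Firm 2 indifferent between Y1 and Y2: p·(-5) + (1−p)·(-9) = p·(-7) + (1−p)·(-6) ⟹ (-9) + 4p = (-6) + (-1)p ⟹ p = 3/5.
Firm 1 indifferent between X1 and X2: q·(-6) + (1−q)·(-1) = q·4 + (1−q)·(-3) ⟹ (-1) + (-5)q = (-3) + 7q ⟹ q = 1/6.

p = 3/5, q = 1/6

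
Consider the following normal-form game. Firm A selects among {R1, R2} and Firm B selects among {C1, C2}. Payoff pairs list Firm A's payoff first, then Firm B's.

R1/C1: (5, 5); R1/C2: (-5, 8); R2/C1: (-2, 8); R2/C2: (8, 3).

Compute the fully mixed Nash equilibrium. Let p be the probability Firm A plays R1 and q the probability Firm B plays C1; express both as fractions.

p = 5/8, q = 13/20

Each player's mixing probability is pinned down by making the *other* player indifferent.
Firm B indifferent between C1 and C2: p·5 + (1−p)·8 = p·8 + (1−p)·3 ⟹ 8 + (-3)p = 3 + 5p ⟹ p = 5/8.
Firm A indifferent between R1 and R2: q·5 + (1−q)·(-5) = q·(-2) + (1−q)·8 ⟹ (-5) + 10q = 8 + (-10)q ⟹ q = 13/20.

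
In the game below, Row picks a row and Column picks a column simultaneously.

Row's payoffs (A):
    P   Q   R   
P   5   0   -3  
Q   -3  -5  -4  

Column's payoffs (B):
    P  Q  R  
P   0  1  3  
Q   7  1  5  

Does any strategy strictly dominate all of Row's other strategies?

P

Check whether one of Row's strategies beats all alternatives regardless of what the opponent does.
P strictly dominates: vs P: 5 > -3; vs Q: 0 > -5; vs R: -3 > -4.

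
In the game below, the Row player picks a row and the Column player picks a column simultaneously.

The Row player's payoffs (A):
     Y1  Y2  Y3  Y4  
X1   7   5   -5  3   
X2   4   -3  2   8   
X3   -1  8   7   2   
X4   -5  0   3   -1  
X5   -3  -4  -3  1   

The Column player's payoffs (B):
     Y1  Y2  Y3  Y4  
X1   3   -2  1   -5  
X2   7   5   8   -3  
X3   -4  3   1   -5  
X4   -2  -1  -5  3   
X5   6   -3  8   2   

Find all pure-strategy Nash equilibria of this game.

(X1, Y1) and (X3, Y2)

A profile is a Nash equilibrium when each player is best-responding to the other.
The Row player's best responses — vs Y1: X1 (payoff 7); vs Y2: X3 (payoff 8); vs Y3: X3 (payoff 7); vs Y4: X2 (payoff 8).
The Column player's best responses — vs X1: Y1 (payoff 3); vs X2: Y3 (payoff 8); vs X3: Y2 (payoff 3); vs X4: Y4 (payoff 3); vs X5: Y3 (payoff 8).
Mutual best responses occur at (X1, Y1) and (X3, Y2); at each, neither player gains by switching.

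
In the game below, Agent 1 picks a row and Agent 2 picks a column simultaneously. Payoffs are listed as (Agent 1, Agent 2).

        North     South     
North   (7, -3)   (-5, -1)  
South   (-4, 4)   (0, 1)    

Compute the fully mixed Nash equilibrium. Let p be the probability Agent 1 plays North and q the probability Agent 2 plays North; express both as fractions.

In a mixed NE each player is indifferent between their pure strategies, so the opponent's mix sets the indifference.
Agent 2 indifferent between North and South: p·(-3) + (1−p)·4 = p·(-1) + (1−p)·1 ⟹ 4 + (-7)p = 1 + (-2)p ⟹ p = 3/5.
Agent 1 indifferent between North and South: q·7 + (1−q)·(-5) = q·(-4) + (1−q)·0 ⟹ (-5) + 12q = 0 + (-4)q ⟹ q = 5/16.

p = 3/5, q = 5/16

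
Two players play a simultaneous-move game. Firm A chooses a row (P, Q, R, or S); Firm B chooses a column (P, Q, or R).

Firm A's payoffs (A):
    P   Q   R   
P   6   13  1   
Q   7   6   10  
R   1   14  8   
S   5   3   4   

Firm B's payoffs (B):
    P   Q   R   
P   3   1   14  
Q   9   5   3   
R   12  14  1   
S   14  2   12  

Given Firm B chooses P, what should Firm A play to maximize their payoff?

With Firm B fixed at P, Firm A's payoffs are: P → 6, Q → 7, R → 1, S → 5.
The maximum is 7, achieved by Q.

Q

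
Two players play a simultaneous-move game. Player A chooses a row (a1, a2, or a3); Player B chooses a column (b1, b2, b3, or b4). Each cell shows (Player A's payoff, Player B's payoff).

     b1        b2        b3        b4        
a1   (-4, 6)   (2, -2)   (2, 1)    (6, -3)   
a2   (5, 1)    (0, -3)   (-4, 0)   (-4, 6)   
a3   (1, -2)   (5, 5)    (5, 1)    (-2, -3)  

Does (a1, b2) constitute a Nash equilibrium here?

Holding Player B at b2: Player A gets 2 from a1 but could get 5 by switching to a3. Player A has a profitable deviation.

No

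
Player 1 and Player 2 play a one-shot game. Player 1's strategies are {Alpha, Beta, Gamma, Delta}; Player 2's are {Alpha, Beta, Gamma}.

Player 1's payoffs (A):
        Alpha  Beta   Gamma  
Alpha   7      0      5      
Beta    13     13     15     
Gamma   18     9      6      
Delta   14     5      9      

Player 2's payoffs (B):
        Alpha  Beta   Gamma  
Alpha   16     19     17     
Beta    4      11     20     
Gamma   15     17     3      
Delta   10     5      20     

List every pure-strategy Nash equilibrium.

(Beta, Gamma)

Find each player's best response to every opponent strategy; NE are the intersections.
Player 1's best responses — vs Alpha: Gamma (payoff 18); vs Beta: Beta (payoff 13); vs Gamma: Beta (payoff 15).
Player 2's best responses — vs Alpha: Beta (payoff 19); vs Beta: Gamma (payoff 20); vs Gamma: Beta (payoff 17); vs Delta: Gamma (payoff 20).
The only mutual best response is (Beta, Gamma); neither player gains by switching there.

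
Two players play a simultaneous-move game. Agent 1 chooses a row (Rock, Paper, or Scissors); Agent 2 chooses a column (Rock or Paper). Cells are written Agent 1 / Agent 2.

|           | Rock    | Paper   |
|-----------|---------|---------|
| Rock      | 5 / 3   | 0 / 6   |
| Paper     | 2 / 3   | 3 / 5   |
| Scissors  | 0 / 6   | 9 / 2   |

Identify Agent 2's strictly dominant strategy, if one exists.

A strategy is strictly dominant if it gives Agent 2 a strictly higher payoff than every other strategy, against every choice by the opponent.
Rock is not dominant: against Rock, Paper gives 6 > 3.
Paper is not dominant: against Scissors, Rock gives 6 > 2.
No single strategy is best against every opponent action.

None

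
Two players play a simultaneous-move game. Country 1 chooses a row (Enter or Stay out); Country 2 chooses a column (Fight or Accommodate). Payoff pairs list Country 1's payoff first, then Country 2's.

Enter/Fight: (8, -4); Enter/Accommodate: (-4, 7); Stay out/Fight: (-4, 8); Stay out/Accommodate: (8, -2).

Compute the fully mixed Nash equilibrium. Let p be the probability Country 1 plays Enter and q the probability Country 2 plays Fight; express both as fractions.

p = 10/21, q = 1/2

Each player's mixing probability is pinned down by making the *other* player indifferent.
Country 2 indifferent between Fight and Accommodate: p·(-4) + (1−p)·8 = p·7 + (1−p)·(-2) ⟹ 8 + (-12)p = (-2) + 9p ⟹ p = 10/21.
Country 1 indifferent between Enter and Stay out: q·8 + (1−q)·(-4) = q·(-4) + (1−q)·8 ⟹ (-4) + 12q = 8 + (-12)q ⟹ q = 1/2.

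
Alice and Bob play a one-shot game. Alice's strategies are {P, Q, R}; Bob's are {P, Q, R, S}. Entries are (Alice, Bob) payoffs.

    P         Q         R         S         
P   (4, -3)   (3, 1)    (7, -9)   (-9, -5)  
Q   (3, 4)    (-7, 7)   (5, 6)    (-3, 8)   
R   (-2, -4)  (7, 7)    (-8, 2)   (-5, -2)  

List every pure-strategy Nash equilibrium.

Find each player's best response to every opponent strategy; NE are the intersections.
Alice's best responses — vs P: P (payoff 4); vs Q: R (payoff 7); vs R: P (payoff 7); vs S: Q (payoff -3).
Bob's best responses — vs P: Q (payoff 1); vs Q: S (payoff 8); vs R: Q (payoff 7).
Mutual best responses occur at (Q, S) and (R, Q); at each, neither player gains by switching.

(Q, S) and (R, Q)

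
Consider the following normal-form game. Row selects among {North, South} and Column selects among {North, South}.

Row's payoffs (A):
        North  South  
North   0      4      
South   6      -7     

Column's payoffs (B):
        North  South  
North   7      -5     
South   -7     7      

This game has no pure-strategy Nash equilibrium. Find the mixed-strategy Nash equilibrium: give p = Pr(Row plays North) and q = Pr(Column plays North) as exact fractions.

In a mixed NE each player is indifferent between their pure strategies, so the opponent's mix sets the indifference.
Column indifferent between North and South: p·7 + (1−p)·(-7) = p·(-5) + (1−p)·7 ⟹ (-7) + 14p = 7 + (-12)p ⟹ p = 7/13.
Row indifferent between North and South: q·0 + (1−q)·4 = q·6 + (1−q)·(-7) ⟹ 4 + (-4)q = (-7) + 13q ⟹ q = 11/17.

p = 7/13, q = 11/17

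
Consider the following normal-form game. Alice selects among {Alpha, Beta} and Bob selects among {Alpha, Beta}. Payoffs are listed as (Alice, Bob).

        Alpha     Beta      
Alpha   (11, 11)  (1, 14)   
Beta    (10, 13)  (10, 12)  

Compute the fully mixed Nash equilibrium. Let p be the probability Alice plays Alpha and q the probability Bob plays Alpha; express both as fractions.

p = 1/4, q = 9/10

Each player's mixing probability is pinned down by making the *other* player indifferent.
Bob indifferent between Alpha and Beta: p·11 + (1−p)·13 = p·14 + (1−p)·12 ⟹ 13 + (-2)p = 12 + 2p ⟹ p = 1/4.
Alice indifferent between Alpha and Beta: q·11 + (1−q)·1 = q·10 + (1−q)·10 ⟹ 1 + 10q = 10 + 0q ⟹ q = 9/10.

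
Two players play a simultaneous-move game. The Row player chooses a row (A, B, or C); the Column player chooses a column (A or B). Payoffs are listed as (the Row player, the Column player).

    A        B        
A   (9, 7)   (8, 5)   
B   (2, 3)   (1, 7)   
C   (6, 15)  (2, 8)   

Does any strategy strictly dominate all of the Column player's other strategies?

None

Check whether one of the Column player's strategies beats all alternatives regardless of what the opponent does.
A is not dominant: against B, B gives 7 > 3.
B is not dominant: against A, A gives 7 > 5.
No single strategy is best against every opponent action.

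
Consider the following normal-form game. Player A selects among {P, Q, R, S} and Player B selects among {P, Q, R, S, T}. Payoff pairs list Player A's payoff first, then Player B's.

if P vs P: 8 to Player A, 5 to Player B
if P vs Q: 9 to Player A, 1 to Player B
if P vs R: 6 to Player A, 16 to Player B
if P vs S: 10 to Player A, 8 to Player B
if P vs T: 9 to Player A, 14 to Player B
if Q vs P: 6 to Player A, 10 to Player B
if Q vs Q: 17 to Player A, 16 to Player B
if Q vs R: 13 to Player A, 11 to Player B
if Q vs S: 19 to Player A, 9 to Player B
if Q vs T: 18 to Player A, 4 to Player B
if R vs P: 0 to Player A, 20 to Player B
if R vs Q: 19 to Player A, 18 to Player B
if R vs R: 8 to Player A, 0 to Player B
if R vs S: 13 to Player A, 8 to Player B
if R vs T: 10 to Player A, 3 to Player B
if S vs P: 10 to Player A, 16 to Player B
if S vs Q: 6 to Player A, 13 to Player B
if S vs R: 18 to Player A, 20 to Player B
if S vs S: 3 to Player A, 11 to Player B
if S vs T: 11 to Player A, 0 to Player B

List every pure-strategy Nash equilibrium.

Find each player's best response to every opponent strategy; NE are the intersections.
Player A's best responses — vs P: S (payoff 10); vs Q: R (payoff 19); vs R: S (payoff 18); vs S: Q (payoff 19); vs T: Q (payoff 18).
Player B's best responses — vs P: R (payoff 16); vs Q: Q (payoff 16); vs R: P (payoff 20); vs S: R (payoff 20).
The only mutual best response is (S, R); neither player gains by switching there.

(S, R)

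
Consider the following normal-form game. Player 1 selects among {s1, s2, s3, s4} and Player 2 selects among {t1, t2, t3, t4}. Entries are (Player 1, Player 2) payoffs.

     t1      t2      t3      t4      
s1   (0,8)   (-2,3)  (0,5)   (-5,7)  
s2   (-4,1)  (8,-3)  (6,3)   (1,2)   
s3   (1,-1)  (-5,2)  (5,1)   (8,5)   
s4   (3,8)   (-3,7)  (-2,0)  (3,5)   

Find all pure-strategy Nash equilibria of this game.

(s2, t3), (s3, t4), and (s4, t1)

Check mutual best responses: a cell is a NE iff neither player can gain by unilaterally deviating.
Player 1's best responses — vs t1: s4 (payoff 3); vs t2: s2 (payoff 8); vs t3: s2 (payoff 6); vs t4: s3 (payoff 8).
Player 2's best responses — vs s1: t1 (payoff 8); vs s2: t3 (payoff 3); vs s3: t4 (payoff 5); vs s4: t1 (payoff 8).
Mutual best responses occur at (s2, t3), (s3, t4), and (s4, t1); at each, neither player gains by switching.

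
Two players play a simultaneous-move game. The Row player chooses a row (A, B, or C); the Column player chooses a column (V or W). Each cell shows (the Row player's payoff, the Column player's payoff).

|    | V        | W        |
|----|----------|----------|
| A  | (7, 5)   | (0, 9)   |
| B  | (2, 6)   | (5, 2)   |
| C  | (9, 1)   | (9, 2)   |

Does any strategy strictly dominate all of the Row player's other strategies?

A strategy is strictly dominant if it gives the Row player a strictly higher payoff than every other strategy, against every choice by the opponent.
C strictly dominates: vs V: 9 > each of {7, 2}; vs W: 9 > each of {0, 5}.

C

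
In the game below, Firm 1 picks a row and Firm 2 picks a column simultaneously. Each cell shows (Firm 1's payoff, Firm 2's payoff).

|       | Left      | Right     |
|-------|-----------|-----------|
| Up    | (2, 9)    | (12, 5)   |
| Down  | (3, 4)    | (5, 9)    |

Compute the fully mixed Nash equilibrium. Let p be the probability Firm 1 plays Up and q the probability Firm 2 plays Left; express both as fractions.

p = 5/9, q = 7/8

Each player's mixing probability is pinned down by making the *other* player indifferent.
Firm 2 indifferent between Left and Right: p·9 + (1−p)·4 = p·5 + (1−p)·9 ⟹ 4 + 5p = 9 + (-4)p ⟹ p = 5/9.
Firm 1 indifferent between Up and Down: q·2 + (1−q)·12 = q·3 + (1−q)·5 ⟹ 12 + (-10)q = 5 + (-2)q ⟹ q = 7/8.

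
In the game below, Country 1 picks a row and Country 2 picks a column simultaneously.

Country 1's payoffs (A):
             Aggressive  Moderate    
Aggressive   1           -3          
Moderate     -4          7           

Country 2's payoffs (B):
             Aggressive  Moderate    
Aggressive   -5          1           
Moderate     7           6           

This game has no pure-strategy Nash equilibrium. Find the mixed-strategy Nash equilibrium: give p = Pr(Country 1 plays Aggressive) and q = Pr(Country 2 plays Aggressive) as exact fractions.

p = 1/7, q = 2/3

Each player's mixing probability is pinned down by making the *other* player indifferent.
Country 2 indifferent between Aggressive and Moderate: p·(-5) + (1−p)·7 = p·1 + (1−p)·6 ⟹ 7 + (-12)p = 6 + (-5)p ⟹ p = 1/7.
Country 1 indifferent between Aggressive and Moderate: q·1 + (1−q)·(-3) = q·(-4) + (1−q)·7 ⟹ (-3) + 4q = 7 + (-11)q ⟹ q = 2/3.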